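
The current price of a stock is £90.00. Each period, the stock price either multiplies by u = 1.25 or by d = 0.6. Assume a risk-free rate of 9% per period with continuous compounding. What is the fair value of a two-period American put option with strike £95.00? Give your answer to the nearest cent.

£13.17

Risk-neutral probability p = (e^0.09 − 0.6)/(1.25 − 0.6) = 0.4942/0.6500 = 0.7603
Terminal stock prices: S_uu = 140.6, S_ud = 67.5, S_dd = 32.4
Terminal payoffs (K − S): max(-45.62, 0) = 0, max(27.5, 0) = 27.5, max(62.6, 0) = 62.6
Node u (S = 112.5): continuation = e^(−0.09)·[0.7603·0.0000 + 0.2397·27.5000] = 6.0252; exercise value = 0.0000 ≤ continuation, so V_u = 6.0252
Node d (S = 54): continuation = e^(−0.09)·[0.7603·27.5000 + 0.2397·62.6000] = 32.8235; exercise value = 41.0000 > continuation, so V_d = 41.0000 (exercise)
Node 0 (S = 90): continuation = e^(−0.09)·[0.7603·6.0252 + 0.2397·41.0000] = 13.1695; exercise value = 5.0000 ≤ continuation, so V_0 = 13.1695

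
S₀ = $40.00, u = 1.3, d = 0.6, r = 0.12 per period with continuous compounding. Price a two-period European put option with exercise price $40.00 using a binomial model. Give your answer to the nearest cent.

Risk-neutral probability p = (e^0.12 − 0.6)/(1.3 − 0.6) = 0.5275/0.7000 = 0.7536
Terminal stock prices: S_uu = 67.6, S_ud = 31.2, S_dd = 14.4
Terminal payoffs (K − S): max(-27.6, 0) = 0, max(8.8, 0) = 8.8, max(25.6, 0) = 25.6
Node u (S = 52): V_u = e^(−0.12)·[0.7536·0.0000 + 0.2464·8.8000] = 1.9234
Node d (S = 24): V_d = e^(−0.12)·[0.7536·8.8000 + 0.2464·25.6000] = 11.4768
Node 0 (S = 40): V_0 = e^(−0.12)·[0.7536·1.9234 + 0.2464·11.4768] = 3.7940

$3.79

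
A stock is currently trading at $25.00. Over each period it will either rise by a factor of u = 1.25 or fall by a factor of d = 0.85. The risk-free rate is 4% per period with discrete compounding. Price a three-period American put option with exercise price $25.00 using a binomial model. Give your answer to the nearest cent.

$2.33

Risk-neutral probability p = (1 + 0.04 − 0.85)/(1.25 − 0.85) = 0.1900/0.4000 = 0.4750
Terminal stock prices: S_uuu = 48.83, S_uud = 33.2, S_udd = 22.58, S_ddd = 15.35
Terminal payoffs (K − S): max(-23.83, 0) = 0, max(-8.203, 0) = 0, max(2.422, 0) = 2.422, max(9.647, 0) = 9.647
Node uu (S = 39.06): continuation = 1/1.04·[0.4750·0.0000 + 0.5250·0.0000] = 0.0000; exercise value = 0.0000 ≤ continuation, so V_uu = 0.0000
Node ud (S = 26.56): continuation = 1/1.04·[0.4750·0.0000 + 0.5250·2.4219] = 1.2226; exercise value = 0.0000 ≤ continuation, so V_ud = 1.2226
Node dd (S = 18.06): continuation = 1/1.04·[0.4750·2.4219 + 0.5250·9.6469] = 5.9760; exercise value = 6.9375 > continuation, so V_dd = 6.9375 (exercise)
Node u (S = 31.25): continuation = 1/1.04·[0.4750·0.0000 + 0.5250·1.2226] = 0.6172; exercise value = 0.0000 ≤ continuation, so V_u = 0.6172
Node d (S = 21.25): continuation = 1/1.04·[0.4750·1.2226 + 0.5250·6.9375] = 4.0605; exercise value = 3.7500 ≤ continuation, so V_d = 4.0605
Node 0 (S = 25): continuation = 1/1.04·[0.4750·0.6172 + 0.5250·4.0605] = 2.3316; exercise value = 0.0000 ≤ continuation, so V_0 = 2.3316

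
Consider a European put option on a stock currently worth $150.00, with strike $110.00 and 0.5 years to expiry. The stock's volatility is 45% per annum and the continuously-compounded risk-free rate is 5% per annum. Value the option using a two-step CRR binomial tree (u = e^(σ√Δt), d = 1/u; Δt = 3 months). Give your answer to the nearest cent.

$3.91

CRR parameters: u = e^(σ√Δt) = e^(0.45·√0.25) = 1.2523, d = 1/u = 0.7985
Per-period rate: rΔt = 0.05·0.25 = 0.0125, so R = e^0.0125 = 1.0126
Risk-neutral probability p = (e^0.0125 − 0.7985)/(1.2523 − 0.7985) = 0.2141/0.4538 = 0.4717
Terminal stock prices: S_uu = 235.2, S_ud = 150, S_dd = 95.64
Terminal payoffs (K − S): max(-125.2, 0) = 0, max(-40, 0) = 0, max(14.36, 0) = 14.36
Node u (S = 187.8): V_u = e^(−0.0125)·[0.4717·0.0000 + 0.5283·0.0000] = 0.0000
Node d (S = 119.8): V_d = e^(−0.0125)·[0.4717·0.0000 + 0.5283·14.3558] = 7.4899
Node 0 (S = 150): V_0 = e^(−0.0125)·[0.4717·0.0000 + 0.5283·7.4899] = 3.9077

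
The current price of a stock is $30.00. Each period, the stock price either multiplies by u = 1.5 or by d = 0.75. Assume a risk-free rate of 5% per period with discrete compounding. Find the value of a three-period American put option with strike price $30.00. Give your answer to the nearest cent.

$5.45

Risk-neutral probability p = (1 + 0.05 − 0.75)/(1.5 − 0.75) = 0.3000/0.7500 = 0.4000
Terminal stock prices: S_uuu = 101.2, S_uud = 50.62, S_udd = 25.31, S_ddd = 12.66
Terminal payoffs (K − S): max(-71.25, 0) = 0, max(-20.62, 0) = 0, max(4.688, 0) = 4.688, max(17.34, 0) = 17.34
Node uu (S = 67.5): continuation = 1/1.05·[0.4000·0.0000 + 0.6000·0.0000] = 0.0000; exercise value = 0.0000 ≤ continuation, so V_uu = 0.0000
Node ud (S = 33.75): continuation = 1/1.05·[0.4000·0.0000 + 0.6000·4.6875] = 2.6786; exercise value = 0.0000 ≤ continuation, so V_ud = 2.6786
Node dd (S = 16.88): continuation = 1/1.05·[0.4000·4.6875 + 0.6000·17.3438] = 11.6964; exercise value = 13.1250 > continuation, so V_dd = 13.1250 (exercise)
Node u (S = 45): continuation = 1/1.05·[0.4000·0.0000 + 0.6000·2.6786] = 1.5306; exercise value = 0.0000 ≤ continuation, so V_u = 1.5306
Node d (S = 22.5): continuation = 1/1.05·[0.4000·2.6786 + 0.6000·13.1250] = 8.5204; exercise value = 7.5000 ≤ continuation, so V_d = 8.5204
Node 0 (S = 30): continuation = 1/1.05·[0.4000·1.5306 + 0.6000·8.5204] = 5.4519; exercise value = 0.0000 ≤ continuation, so V_0 = 5.4519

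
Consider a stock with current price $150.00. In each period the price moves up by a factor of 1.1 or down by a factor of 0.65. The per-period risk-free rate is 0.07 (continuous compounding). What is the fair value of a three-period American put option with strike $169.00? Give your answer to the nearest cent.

Risk-neutral probability p = (e^0.07 − 0.65)/(1.1 − 0.65) = 0.4225/0.4500 = 0.9389
Terminal stock prices: S_uuu = 199.7, S_uud = 118, S_udd = 69.71, S_ddd = 41.19
Terminal payoffs (K − S): max(-30.65, 0) = 0, max(51.02, 0) = 51.02, max(99.29, 0) = 99.29, max(127.8, 0) = 127.8
Node uu (S = 181.5): continuation = e^(−0.07)·[0.9389·0.0000 + 0.0611·51.0250] = 2.9065; exercise value = 0.0000 ≤ continuation, so V_uu = 2.9065
Node ud (S = 107.2): continuation = e^(−0.07)·[0.9389·51.0250 + 0.0611·99.2875] = 50.3246; exercise value = 61.7500 > continuation, so V_ud = 61.7500 (exercise)
Node dd (S = 63.38): continuation = e^(−0.07)·[0.9389·99.2875 + 0.0611·127.8063] = 94.1996; exercise value = 105.6250 > continuation, so V_dd = 105.6250 (exercise)
Node u (S = 165): continuation = e^(−0.07)·[0.9389·2.9065 + 0.0611·61.7500] = 6.0619; exercise value = 4.0000 ≤ continuation, so V_u = 6.0619
Node d (S = 97.5): continuation = e^(−0.07)·[0.9389·61.7500 + 0.0611·105.6250] = 60.0746; exercise value = 71.5000 > continuation, so V_d = 71.5000 (exercise)
Node 0 (S = 150): continuation = e^(−0.07)·[0.9389·6.0619 + 0.0611·71.5000] = 9.3796; exercise value = 19.0000 > continuation, so V_0 = 19.0000 (exercise)

$19.00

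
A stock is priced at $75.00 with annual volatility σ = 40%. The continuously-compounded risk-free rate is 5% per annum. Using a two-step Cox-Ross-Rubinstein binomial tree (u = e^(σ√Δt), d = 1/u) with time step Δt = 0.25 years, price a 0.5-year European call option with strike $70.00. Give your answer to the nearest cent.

CRR parameters: u = e^(σ√Δt) = e^(0.4·√0.25) = 1.2214, d = 1/u = 0.8187
Per-period rate: rΔt = 0.05·0.25 = 0.0125, so R = e^0.0125 = 1.0126
Risk-neutral probability p = (e^0.0125 − 0.8187)/(1.2214 − 0.8187) = 0.1938/0.4027 = 0.4814
Terminal stock prices: S_uu = 111.9, S_ud = 75, S_dd = 50.27
Terminal payoffs (S − K): max(41.89, 0) = 41.89, max(5, 0) = 5, max(-19.73, 0) = 0
Node u (S = 91.61): V_u = e^(−0.0125)·[0.4814·41.8869 + 0.5186·5.0000] = 22.4748
Node d (S = 61.4): V_d = e^(−0.0125)·[0.4814·5.0000 + 0.5186·0.0000] = 2.3771
Node 0 (S = 75): V_0 = e^(−0.0125)·[0.4814·22.4748 + 0.5186·2.3771] = 11.9025

$11.90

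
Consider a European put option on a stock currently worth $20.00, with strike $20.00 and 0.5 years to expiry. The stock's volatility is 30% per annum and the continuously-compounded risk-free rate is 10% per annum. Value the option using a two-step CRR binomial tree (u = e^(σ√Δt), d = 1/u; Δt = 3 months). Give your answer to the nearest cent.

$1.01

CRR parameters: u = e^(σ√Δt) = e^(0.3·√0.25) = 1.1618, d = 1/u = 0.8607
Per-period rate: rΔt = 0.1·0.25 = 0.025, so R = e^0.025 = 1.0253
Risk-neutral probability p = (e^0.025 − 0.8607)/(1.1618 − 0.8607) = 0.1646/0.3011 = 0.5466
Terminal stock prices: S_uu = 27, S_ud = 20, S_dd = 14.82
Terminal payoffs (K − S): max(-6.997, 0) = 0, max(0, 0) = 0, max(5.184, 0) = 5.184
Node u (S = 23.24): V_u = e^(−0.025)·[0.5466·0.0000 + 0.4534·0.0000] = 0.0000
Node d (S = 17.21): V_d = e^(−0.025)·[0.5466·0.0000 + 0.4534·5.1836] = 2.2920
Node 0 (S = 20): V_0 = e^(−0.025)·[0.5466·0.0000 + 0.4534·2.2920] = 1.0135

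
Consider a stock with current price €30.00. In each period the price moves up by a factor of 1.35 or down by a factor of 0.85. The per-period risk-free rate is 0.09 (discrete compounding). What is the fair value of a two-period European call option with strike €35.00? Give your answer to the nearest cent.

Risk-neutral probability p = (1 + 0.09 − 0.85)/(1.35 − 0.85) = 0.2400/0.5000 = 0.4800
Terminal stock prices: S_uu = 54.68, S_ud = 34.42, S_dd = 21.67
Terminal payoffs (S − K): max(19.68, 0) = 19.68, max(-0.575, 0) = 0, max(-13.33, 0) = 0
Node u (S = 40.5): V_u = 1/1.09·[0.4800·19.6750 + 0.5200·0.0000] = 8.6642
Node d (S = 25.5): V_d = 1/1.09·[0.4800·0.0000 + 0.5200·0.0000] = 0.0000
Node 0 (S = 30): V_0 = 1/1.09·[0.4800·8.6642 + 0.5200·0.0000] = 3.8154

€3.82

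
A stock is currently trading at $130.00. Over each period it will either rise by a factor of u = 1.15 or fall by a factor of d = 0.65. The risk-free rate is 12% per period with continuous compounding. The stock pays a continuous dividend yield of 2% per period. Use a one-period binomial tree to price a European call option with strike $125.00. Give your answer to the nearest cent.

Per-period risk-free factor R = e^0.12 = 1.1275; dividend-adjusted growth = e^(0.12−0.02) = 1.1052.
Risk-neutral probability p = (1.1052 − 0.65)/(1.15 − 0.65) = 0.4552/0.5000 = 0.9103
Terminal stock prices: S_u = 149.5, S_d = 84.5
Terminal payoffs (S − K): max(24.5, 0) = 24.5, max(-40.5, 0) = 0
Node 0 (S = 130): V_0 = e^(−0.12)·[0.9103·24.5000 + 0.0897·0.0000] = 19.7813

$19.78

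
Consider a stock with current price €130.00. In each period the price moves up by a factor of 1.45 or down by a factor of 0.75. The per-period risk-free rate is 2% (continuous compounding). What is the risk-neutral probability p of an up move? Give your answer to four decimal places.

Risk-neutral probability p = (e^0.02 − 0.75)/(1.45 − 0.75) = 0.2702/0.7000 = 0.3860

p = 0.3860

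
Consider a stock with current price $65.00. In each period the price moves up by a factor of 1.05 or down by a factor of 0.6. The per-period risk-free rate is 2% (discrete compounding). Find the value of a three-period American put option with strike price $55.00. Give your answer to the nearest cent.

$2.54

Risk-neutral probability p = (1 + 0.02 − 0.6)/(1.05 − 0.6) = 0.4200/0.4500 = 0.9333
Terminal stock prices: S_uuu = 75.25, S_uud = 43, S_udd = 24.57, S_ddd = 14.04
Terminal payoffs (K − S): max(-20.25, 0) = 0, max(12, 0) = 12, max(30.43, 0) = 30.43, max(40.96, 0) = 40.96
Node uu (S = 71.66): continuation = 1/1.02·[0.9333·0.0000 + 0.0667·12.0025] = 0.7845; exercise value = 0.0000 ≤ continuation, so V_uu = 0.7845
Node ud (S = 40.95): continuation = 1/1.02·[0.9333·12.0025 + 0.0667·30.4300] = 12.9716; exercise value = 14.0500 > continuation, so V_ud = 14.0500 (exercise)
Node dd (S = 23.4): continuation = 1/1.02·[0.9333·30.4300 + 0.0667·40.9600] = 30.5216; exercise value = 31.6000 > continuation, so V_dd = 31.6000 (exercise)
Node u (S = 68.25): continuation = 1/1.02·[0.9333·0.7845 + 0.0667·14.0500] = 1.6361; exercise value = 0.0000 ≤ continuation, so V_u = 1.6361
Node d (S = 39): continuation = 1/1.02·[0.9333·14.0500 + 0.0667·31.6000] = 14.9216; exercise value = 16.0000 > continuation, so V_d = 16.0000 (exercise)
Node 0 (S = 65): continuation = 1/1.02·[0.9333·1.6361 + 0.0667·16.0000] = 2.5429; exercise value = 0.0000 ≤ continuation, so V_0 = 2.5429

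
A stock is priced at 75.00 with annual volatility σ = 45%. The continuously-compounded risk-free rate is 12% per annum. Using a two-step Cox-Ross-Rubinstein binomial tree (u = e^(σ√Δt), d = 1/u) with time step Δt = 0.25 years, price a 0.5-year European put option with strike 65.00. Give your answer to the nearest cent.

3.87

CRR parameters: u = e^(σ√Δt) = e^(0.45·√0.25) = 1.2523, d = 1/u = 0.7985
Per-period rate: rΔt = 0.12·0.25 = 0.03, so R = e^0.03 = 1.0305
Risk-neutral probability p = (e^0.03 − 0.7985)/(1.2523 − 0.7985) = 0.2319/0.4538 = 0.5111
Terminal stock prices: S_uu = 117.6, S_ud = 75, S_dd = 47.82
Terminal payoffs (K − S): max(-52.62, 0) = 0, max(-10, 0) = 0, max(17.18, 0) = 17.18
Node u (S = 93.92): V_u = e^(−0.03)·[0.5111·0.0000 + 0.4889·0.0000] = 0.0000
Node d (S = 59.89): V_d = e^(−0.03)·[0.5111·0.0000 + 0.4889·17.1779] = 8.1501
Node 0 (S = 75): V_0 = e^(−0.03)·[0.5111·0.0000 + 0.4889·8.1501] = 3.8669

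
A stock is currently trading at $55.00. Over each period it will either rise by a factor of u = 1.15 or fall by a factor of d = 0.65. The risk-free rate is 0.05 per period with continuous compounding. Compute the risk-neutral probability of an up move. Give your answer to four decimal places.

Risk-neutral probability p = (e^0.05 − 0.65)/(1.15 − 0.65) = 0.4013/0.5000 = 0.8025

p = 0.8025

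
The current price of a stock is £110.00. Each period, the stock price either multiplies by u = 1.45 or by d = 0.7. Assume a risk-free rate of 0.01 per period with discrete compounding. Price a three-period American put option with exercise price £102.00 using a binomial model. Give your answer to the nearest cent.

£22.81

Risk-neutral probability p = (1 + 0.01 − 0.7)/(1.45 − 0.7) = 0.3100/0.7500 = 0.4133
Terminal stock prices: S_uuu = 335.3, S_uud = 161.9, S_udd = 78.15, S_ddd = 37.73
Terminal payoffs (K − S): max(-233.3, 0) = 0, max(-59.89, 0) = 0, max(23.85, 0) = 23.85, max(64.27, 0) = 64.27
Node uu (S = 231.3): continuation = 1/1.01·[0.4133·0.0000 + 0.5867·0.0000] = 0.0000; exercise value = 0.0000 ≤ continuation, so V_uu = 0.0000
Node ud (S = 111.6): continuation = 1/1.01·[0.4133·0.0000 + 0.5867·23.8450] = 13.8506; exercise value = 0.0000 ≤ continuation, so V_ud = 13.8506
Node dd (S = 53.9): continuation = 1/1.01·[0.4133·23.8450 + 0.5867·64.2700] = 47.0901; exercise value = 48.1000 > continuation, so V_dd = 48.1000 (exercise)
Node u (S = 159.5): continuation = 1/1.01·[0.4133·0.0000 + 0.5867·13.8506] = 8.0452; exercise value = 0.0000 ≤ continuation, so V_u = 8.0452
Node d (S = 77): continuation = 1/1.01·[0.4133·13.8506 + 0.5867·48.1000] = 33.6075; exercise value = 25.0000 ≤ continuation, so V_d = 33.6075
Node 0 (S = 110): continuation = 1/1.01·[0.4133·8.0452 + 0.5867·33.6075] = 22.8136; exercise value = 0.0000 ≤ continuation, so V_0 = 22.8136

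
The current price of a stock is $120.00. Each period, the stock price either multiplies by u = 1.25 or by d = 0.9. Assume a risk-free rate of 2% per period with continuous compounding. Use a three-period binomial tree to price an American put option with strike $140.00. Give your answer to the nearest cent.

$23.17

Risk-neutral probability p = (e^0.02 − 0.9)/(1.25 − 0.9) = 0.1202/0.3500 = 0.3434
Terminal stock prices: S_uuu = 234.4, S_uud = 168.8, S_udd = 121.5, S_ddd = 87.48
Terminal payoffs (K − S): max(-94.38, 0) = 0, max(-28.75, 0) = 0, max(18.5, 0) = 18.5, max(52.52, 0) = 52.52
Node uu (S = 187.5): continuation = e^(−0.02)·[0.3434·0.0000 + 0.6566·0.0000] = 0.0000; exercise value = 0.0000 ≤ continuation, so V_uu = 0.0000
Node ud (S = 135): continuation = e^(−0.02)·[0.3434·0.0000 + 0.6566·18.5000] = 11.9060; exercise value = 5.0000 ≤ continuation, so V_ud = 11.9060
Node dd (S = 97.2): continuation = e^(−0.02)·[0.3434·18.5000 + 0.6566·52.5200] = 40.0278; exercise value = 42.8000 > continuation, so V_dd = 42.8000 (exercise)
Node u (S = 150): continuation = e^(−0.02)·[0.3434·0.0000 + 0.6566·11.9060] = 7.6623; exercise value = 0.0000 ≤ continuation, so V_u = 7.6623
Node d (S = 108): continuation = e^(−0.02)·[0.3434·11.9060 + 0.6566·42.8000] = 31.5526; exercise value = 32.0000 > continuation, so V_d = 32.0000 (exercise)
Node 0 (S = 120): continuation = e^(−0.02)·[0.3434·7.6623 + 0.6566·32.0000] = 23.1735; exercise value = 20.0000 ≤ continuation, so V_0 = 23.1735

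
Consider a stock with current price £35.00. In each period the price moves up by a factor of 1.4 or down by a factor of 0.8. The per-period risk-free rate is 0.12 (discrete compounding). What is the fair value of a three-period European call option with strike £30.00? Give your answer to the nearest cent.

Risk-neutral probability p = (1 + 0.12 − 0.8)/(1.4 − 0.8) = 0.3200/0.6000 = 0.5333
Terminal stock prices: S_uuu = 96.04, S_uud = 54.88, S_udd = 31.36, S_ddd = 17.92
Terminal payoffs (S − K): max(66.04, 0) = 66.04, max(24.88, 0) = 24.88, max(1.36, 0) = 1.36, max(-12.08, 0) = 0
Node uu (S = 68.6): V_uu = 1/1.12·[0.5333·66.0400 + 0.4667·24.8800] = 41.8143
Node ud (S = 39.2): V_ud = 1/1.12·[0.5333·24.8800 + 0.4667·1.3600] = 12.4143
Node dd (S = 22.4): V_dd = 1/1.12·[0.5333·1.3600 + 0.4667·0.0000] = 0.6476
Node u (S = 49): V_u = 1/1.12·[0.5333·41.8143 + 0.4667·12.4143] = 25.0842
Node d (S = 28): V_d = 1/1.12·[0.5333·12.4143 + 0.4667·0.6476] = 6.1814
Node 0 (S = 35): V_0 = 1/1.12·[0.5333·25.0842 + 0.4667·6.1814] = 14.5204

£14.52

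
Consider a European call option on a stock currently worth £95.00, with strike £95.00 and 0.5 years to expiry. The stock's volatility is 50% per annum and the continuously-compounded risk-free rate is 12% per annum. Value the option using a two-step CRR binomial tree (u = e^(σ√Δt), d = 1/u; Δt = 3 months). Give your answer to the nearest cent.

£14.40

CRR parameters: u = e^(σ√Δt) = e^(0.5·√0.25) = 1.2840, d = 1/u = 0.7788
Per-period rate: rΔt = 0.12·0.25 = 0.03, so R = e^0.03 = 1.0305
Risk-neutral probability p = (e^0.03 − 0.7788)/(1.2840 − 0.7788) = 0.2517/0.5052 = 0.4981
Terminal stock prices: S_uu = 156.6, S_ud = 95, S_dd = 57.62
Terminal payoffs (S − K): max(61.63, 0) = 61.63, max(0, 0) = 0, max(-37.38, 0) = 0
Node u (S = 122): V_u = e^(−0.03)·[0.4981·61.6285 + 0.5019·0.0000] = 29.7901
Node d (S = 73.99): V_d = e^(−0.03)·[0.4981·0.0000 + 0.5019·0.0000] = 0.0000
Node 0 (S = 95): V_0 = e^(−0.03)·[0.4981·29.7901 + 0.5019·0.0000] = 14.4000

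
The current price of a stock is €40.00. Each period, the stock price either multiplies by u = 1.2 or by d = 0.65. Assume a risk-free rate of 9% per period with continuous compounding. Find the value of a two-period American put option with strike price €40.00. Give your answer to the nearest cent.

€3.60

Risk-neutral probability p = (e^0.09 − 0.65)/(1.2 − 0.65) = 0.4442/0.5500 = 0.8076
Terminal stock prices: S_uu = 57.6, S_ud = 31.2, S_dd = 16.9
Terminal payoffs (K − S): max(-17.6, 0) = 0, max(8.8, 0) = 8.8, max(23.1, 0) = 23.1
Node u (S = 48): continuation = e^(−0.09)·[0.8076·0.0000 + 0.1924·8.8000] = 1.5475; exercise value = 0.0000 ≤ continuation, so V_u = 1.5475
Node d (S = 26): continuation = e^(−0.09)·[0.8076·8.8000 + 0.1924·23.1000] = 10.5572; exercise value = 14.0000 > continuation, so V_d = 14.0000 (exercise)
Node 0 (S = 40): continuation = e^(−0.09)·[0.8076·1.5475 + 0.1924·14.0000] = 3.6041; exercise value = 0.0000 ≤ continuation, so V_0 = 3.6041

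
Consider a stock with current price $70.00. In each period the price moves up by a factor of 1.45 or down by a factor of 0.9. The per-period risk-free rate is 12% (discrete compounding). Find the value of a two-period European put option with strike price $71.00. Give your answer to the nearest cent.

Risk-neutral probability p = (1 + 0.12 − 0.9)/(1.45 − 0.9) = 0.2200/0.5500 = 0.4000
Terminal stock prices: S_uu = 147.2, S_ud = 91.35, S_dd = 56.7
Terminal payoffs (K − S): max(-76.18, 0) = 0, max(-20.35, 0) = 0, max(14.3, 0) = 14.3
Node u (S = 101.5): V_u = 1/1.12·[0.4000·0.0000 + 0.6000·0.0000] = 0.0000
Node d (S = 63): V_d = 1/1.12·[0.4000·0.0000 + 0.6000·14.3000] = 7.6607
Node 0 (S = 70): V_0 = 1/1.12·[0.4000·0.0000 + 0.6000·7.6607] = 4.1040

$4.10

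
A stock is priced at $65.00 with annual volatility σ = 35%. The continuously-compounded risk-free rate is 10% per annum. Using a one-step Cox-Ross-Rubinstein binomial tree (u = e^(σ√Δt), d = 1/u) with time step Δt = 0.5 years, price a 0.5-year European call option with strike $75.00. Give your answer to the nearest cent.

$4.25

CRR parameters: u = e^(σ√Δt) = e^(0.35·√0.5) = 1.2808, d = 1/u = 0.7808
Per-period rate: rΔt = 0.1·0.5 = 0.05, so R = e^0.05 = 1.0513
Risk-neutral probability p = (e^0.05 − 0.7808)/(1.2808 − 0.7808) = 0.2705/0.5000 = 0.5410
Terminal stock prices: S_u = 83.25, S_d = 50.75
Terminal payoffs (S − K): max(8.252, 0) = 8.252, max(-24.25, 0) = 0
Node 0 (S = 65): V_0 = e^(−0.05)·[0.5410·8.2522 + 0.4590·0.0000] = 4.2465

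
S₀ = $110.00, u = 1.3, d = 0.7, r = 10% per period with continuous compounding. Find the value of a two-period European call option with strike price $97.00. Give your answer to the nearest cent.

Risk-neutral probability p = (e^0.1 − 0.7)/(1.3 − 0.7) = 0.4052/0.6000 = 0.6753
Terminal stock prices: S_uu = 185.9, S_ud = 100.1, S_dd = 53.9
Terminal payoffs (S − K): max(88.9, 0) = 88.9, max(3.1, 0) = 3.1, max(-43.1, 0) = 0
Node u (S = 143): V_u = e^(−0.1)·[0.6753·88.9000 + 0.3247·3.1000] = 55.2308
Node d (S = 77): V_d = e^(−0.1)·[0.6753·3.1000 + 0.3247·0.0000] = 1.8942
Node 0 (S = 110): V_0 = e^(−0.1)·[0.6753·55.2308 + 0.3247·1.8942] = 34.3038

$34.30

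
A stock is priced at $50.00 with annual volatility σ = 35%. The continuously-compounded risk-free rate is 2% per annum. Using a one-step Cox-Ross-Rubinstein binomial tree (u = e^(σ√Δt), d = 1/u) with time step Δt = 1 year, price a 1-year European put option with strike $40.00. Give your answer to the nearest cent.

$2.61

CRR parameters: u = e^(σ√Δt) = e^(0.35·√1) = 1.4191, d = 1/u = 0.7047
Per-period rate: rΔt = 0.02·1 = 0.02, so R = e^0.02 = 1.0202
Risk-neutral probability p = (e^0.02 − 0.7047)/(1.4191 − 0.7047) = 0.3155/0.7144 = 0.4417
Terminal stock prices: S_u = 70.95, S_d = 35.23
Terminal payoffs (K − S): max(-30.95, 0) = 0, max(4.766, 0) = 4.766
Node 0 (S = 50): V_0 = e^(−0.02)·[0.4417·0.0000 + 0.5583·4.7656] = 2.6081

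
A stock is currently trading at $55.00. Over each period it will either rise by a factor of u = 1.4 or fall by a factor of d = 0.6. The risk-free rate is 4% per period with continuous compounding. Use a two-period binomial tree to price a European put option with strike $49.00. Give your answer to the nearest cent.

$6.71

Risk-neutral probability p = (e^0.04 − 0.6)/(1.4 − 0.6) = 0.4408/0.8000 = 0.5510
Terminal stock prices: S_uu = 107.8, S_ud = 46.2, S_dd = 19.8
Terminal payoffs (K − S): max(-58.8, 0) = 0, max(2.8, 0) = 2.8, max(29.2, 0) = 29.2
Node u (S = 77): V_u = e^(−0.04)·[0.5510·0.0000 + 0.4490·2.8000] = 1.2079
Node d (S = 33): V_d = e^(−0.04)·[0.5510·2.8000 + 0.4490·29.2000] = 14.0787
Node 0 (S = 55): V_0 = e^(−0.04)·[0.5510·1.2079 + 0.4490·14.0787] = 6.7127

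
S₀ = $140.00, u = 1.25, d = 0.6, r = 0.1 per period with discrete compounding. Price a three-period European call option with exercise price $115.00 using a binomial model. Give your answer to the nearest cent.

Risk-neutral probability p = (1 + 0.1 − 0.6)/(1.25 − 0.6) = 0.5000/0.6500 = 0.7692
Terminal stock prices: S_uuu = 273.4, S_uud = 131.2, S_udd = 63, S_ddd = 30.24
Terminal payoffs (S − K): max(158.4, 0) = 158.4, max(16.25, 0) = 16.25, max(-52, 0) = 0, max(-84.76, 0) = 0
Node uu (S = 218.8): V_uu = 1/1.1·[0.7692·158.4375 + 0.2308·16.2500] = 114.2045
Node ud (S = 105): V_ud = 1/1.1·[0.7692·16.2500 + 0.2308·0.0000] = 11.3636
Node dd (S = 50.4): V_dd = 1/1.1·[0.7692·0.0000 + 0.2308·0.0000] = 0.0000
Node u (S = 175): V_u = 1/1.1·[0.7692·114.2045 + 0.2308·11.3636] = 82.2473
Node d (S = 84): V_d = 1/1.1·[0.7692·11.3636 + 0.2308·0.0000] = 7.9466
Node 0 (S = 140): V_0 = 1/1.1·[0.7692·82.2473 + 0.2308·7.9466] = 59.1827

$59.18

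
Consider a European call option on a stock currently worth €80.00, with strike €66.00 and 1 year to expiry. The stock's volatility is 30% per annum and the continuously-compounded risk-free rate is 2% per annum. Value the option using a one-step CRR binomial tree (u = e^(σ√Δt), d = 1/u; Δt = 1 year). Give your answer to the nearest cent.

€18.88

CRR parameters: u = e^(σ√Δt) = e^(0.3·√1) = 1.3499, d = 1/u = 0.7408
Per-period rate: rΔt = 0.02·1 = 0.02, so R = e^0.02 = 1.0202
Risk-neutral probability p = (e^0.02 − 0.7408)/(1.3499 − 0.7408) = 0.2794/0.6090 = 0.4587
Terminal stock prices: S_u = 108, S_d = 59.27
Terminal payoffs (S − K): max(41.99, 0) = 41.99, max(-6.735, 0) = 0
Node 0 (S = 80): V_0 = e^(−0.02)·[0.4587·41.9887 + 0.5413·0.0000] = 18.8799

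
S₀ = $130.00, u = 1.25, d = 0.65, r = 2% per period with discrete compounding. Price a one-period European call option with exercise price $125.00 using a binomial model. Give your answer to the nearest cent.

Risk-neutral probability p = (1 + 0.02 − 0.65)/(1.25 − 0.65) = 0.3700/0.6000 = 0.6167
Terminal stock prices: S_u = 162.5, S_d = 84.5
Terminal payoffs (S − K): max(37.5, 0) = 37.5, max(-40.5, 0) = 0
Node 0 (S = 130): V_0 = 1/1.02·[0.6167·37.5000 + 0.3833·0.0000] = 22.6716

$22.67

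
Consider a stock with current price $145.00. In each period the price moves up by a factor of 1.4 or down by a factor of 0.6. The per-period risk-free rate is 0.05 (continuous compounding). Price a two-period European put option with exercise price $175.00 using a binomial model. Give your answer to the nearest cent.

Risk-neutral probability p = (e^0.05 − 0.6)/(1.4 − 0.6) = 0.4513/0.8000 = 0.5641
Terminal stock prices: S_uu = 284.2, S_ud = 121.8, S_dd = 52.2
Terminal payoffs (K − S): max(-109.2, 0) = 0, max(53.2, 0) = 53.2, max(122.8, 0) = 122.8
Node u (S = 203): V_u = e^(−0.05)·[0.5641·0.0000 + 0.4359·53.2000] = 22.0595
Node d (S = 87): V_d = e^(−0.05)·[0.5641·53.2000 + 0.4359·122.8000] = 79.4651
Node 0 (S = 145): V_0 = e^(−0.05)·[0.5641·22.0595 + 0.4359·79.4651] = 44.7870

$44.79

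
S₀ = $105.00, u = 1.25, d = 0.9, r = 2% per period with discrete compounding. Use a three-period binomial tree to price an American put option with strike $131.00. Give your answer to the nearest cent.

Risk-neutral probability p = (1 + 0.02 − 0.9)/(1.25 − 0.9) = 0.1200/0.3500 = 0.3429
Terminal stock prices: S_uuu = 205.1, S_uud = 147.7, S_udd = 106.3, S_ddd = 76.55
Terminal payoffs (K − S): max(-74.08, 0) = 0, max(-16.66, 0) = 0, max(24.69, 0) = 24.69, max(54.45, 0) = 54.45
Node uu (S = 164.1): continuation = 1/1.02·[0.3429·0.0000 + 0.6571·0.0000] = 0.0000; exercise value = 0.0000 ≤ continuation, so V_uu = 0.0000
Node ud (S = 118.1): continuation = 1/1.02·[0.3429·0.0000 + 0.6571·24.6875] = 15.9051; exercise value = 12.8750 ≤ continuation, so V_ud = 15.9051
Node dd (S = 85.05): continuation = 1/1.02·[0.3429·24.6875 + 0.6571·54.4550] = 43.3814; exercise value = 45.9500 > continuation, so V_dd = 45.9500 (exercise)
Node u (S = 131.2): continuation = 1/1.02·[0.3429·0.0000 + 0.6571·15.9051] = 10.2470; exercise value = 0.0000 ≤ continuation, so V_u = 10.2470
Node d (S = 94.5): continuation = 1/1.02·[0.3429·15.9051 + 0.6571·45.9500] = 34.9499; exercise value = 36.5000 > continuation, so V_d = 36.5000 (exercise)
Node 0 (S = 105): continuation = 1/1.02·[0.3429·10.2470 + 0.6571·36.5000] = 26.9598; exercise value = 26.0000 ≤ continuation, so V_0 = 26.9598

$26.96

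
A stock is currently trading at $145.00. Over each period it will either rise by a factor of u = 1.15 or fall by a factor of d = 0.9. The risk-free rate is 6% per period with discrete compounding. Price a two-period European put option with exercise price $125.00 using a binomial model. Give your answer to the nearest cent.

Risk-neutral probability p = (1 + 0.06 − 0.9)/(1.15 − 0.9) = 0.1600/0.2500 = 0.6400
Terminal stock prices: S_uu = 191.8, S_ud = 150.1, S_dd = 117.5
Terminal payoffs (K − S): max(-66.76, 0) = 0, max(-25.08, 0) = 0, max(7.55, 0) = 7.55
Node u (S = 166.8): V_u = 1/1.06·[0.6400·0.0000 + 0.3600·0.0000] = 0.0000
Node d (S = 130.5): V_d = 1/1.06·[0.6400·0.0000 + 0.3600·7.5500] = 2.5642
Node 0 (S = 145): V_0 = 1/1.06·[0.6400·0.0000 + 0.3600·2.5642] = 0.8708

$0.87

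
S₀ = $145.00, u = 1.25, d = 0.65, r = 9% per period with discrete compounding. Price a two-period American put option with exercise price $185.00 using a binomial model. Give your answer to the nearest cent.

$40.00

Risk-neutral probability p = (1 + 0.09 − 0.65)/(1.25 − 0.65) = 0.4400/0.6000 = 0.7333
Terminal stock prices: S_uu = 226.6, S_ud = 117.8, S_dd = 61.26
Terminal payoffs (K − S): max(-41.56, 0) = 0, max(67.19, 0) = 67.19, max(123.7, 0) = 123.7
Node u (S = 181.2): continuation = 1/1.09·[0.7333·0.0000 + 0.2667·67.1875] = 16.4373; exercise value = 3.7500 ≤ continuation, so V_u = 16.4373
Node d (S = 94.25): continuation = 1/1.09·[0.7333·67.1875 + 0.2667·123.7375] = 75.4748; exercise value = 90.7500 > continuation, so V_d = 90.7500 (exercise)
Node 0 (S = 145): continuation = 1/1.09·[0.7333·16.4373 + 0.2667·90.7500] = 33.2606; exercise value = 40.0000 > continuation, so V_0 = 40.0000 (exercise)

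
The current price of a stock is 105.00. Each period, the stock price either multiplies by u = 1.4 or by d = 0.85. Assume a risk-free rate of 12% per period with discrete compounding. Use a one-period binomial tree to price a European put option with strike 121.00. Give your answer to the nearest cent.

Risk-neutral probability p = (1 + 0.12 − 0.85)/(1.4 − 0.85) = 0.2700/0.5500 = 0.4909
Terminal stock prices: S_u = 147, S_d = 89.25
Terminal payoffs (K − S): max(-26, 0) = 0, max(31.75, 0) = 31.75
Node 0 (S = 105): V_0 = 1/1.12·[0.4909·0.0000 + 0.5091·31.7500] = 14.4318

14.43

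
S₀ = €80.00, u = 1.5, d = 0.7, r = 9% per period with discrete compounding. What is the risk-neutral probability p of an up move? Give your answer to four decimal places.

p = 0.4875

Risk-neutral probability p = (1 + 0.09 − 0.7)/(1.5 − 0.7) = 0.3900/0.8000 = 0.4875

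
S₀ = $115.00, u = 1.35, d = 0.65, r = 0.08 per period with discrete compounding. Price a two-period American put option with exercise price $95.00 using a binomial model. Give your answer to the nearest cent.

Risk-neutral probability p = (1 + 0.08 − 0.65)/(1.35 − 0.65) = 0.4300/0.7000 = 0.6143
Terminal stock prices: S_uu = 209.6, S_ud = 100.9, S_dd = 48.59
Terminal payoffs (K − S): max(-114.6, 0) = 0, max(-5.913, 0) = 0, max(46.41, 0) = 46.41
Node u (S = 155.2): continuation = 1/1.08·[0.6143·0.0000 + 0.3857·0.0000] = 0.0000; exercise value = 0.0000 ≤ continuation, so V_u = 0.0000
Node d (S = 74.75): continuation = 1/1.08·[0.6143·0.0000 + 0.3857·46.4125] = 16.5759; exercise value = 20.2500 > continuation, so V_d = 20.2500 (exercise)
Node 0 (S = 115): continuation = 1/1.08·[0.6143·0.0000 + 0.3857·20.2500] = 7.2321; exercise value = 0.0000 ≤ continuation, so V_0 = 7.2321

$7.23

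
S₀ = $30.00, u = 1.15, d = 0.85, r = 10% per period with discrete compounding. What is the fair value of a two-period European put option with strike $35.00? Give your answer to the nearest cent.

$1.61

Risk-neutral probability p = (1 + 0.1 − 0.85)/(1.15 − 0.85) = 0.2500/0.3000 = 0.8333
Terminal stock prices: S_uu = 39.67, S_ud = 29.32, S_dd = 21.67
Terminal payoffs (K − S): max(-4.675, 0) = 0, max(5.675, 0) = 5.675, max(13.33, 0) = 13.33
Node u (S = 34.5): V_u = 1/1.1·[0.8333·0.0000 + 0.1667·5.6750] = 0.8598
Node d (S = 25.5): V_d = 1/1.1·[0.8333·5.6750 + 0.1667·13.3250] = 6.3182
Node 0 (S = 30): V_0 = 1/1.1·[0.8333·0.8598 + 0.1667·6.3182] = 1.6087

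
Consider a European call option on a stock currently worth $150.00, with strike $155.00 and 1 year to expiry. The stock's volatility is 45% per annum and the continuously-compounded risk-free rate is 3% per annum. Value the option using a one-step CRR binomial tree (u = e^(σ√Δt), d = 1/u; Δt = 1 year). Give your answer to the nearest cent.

$32.87

CRR parameters: u = e^(σ√Δt) = e^(0.45·√1) = 1.5683, d = 1/u = 0.6376
Per-period rate: rΔt = 0.03·1 = 0.03, so R = e^0.03 = 1.0305
Risk-neutral probability p = (e^0.03 − 0.6376)/(1.5683 − 0.6376) = 0.3928/0.9307 = 0.4221
Terminal stock prices: S_u = 235.2, S_d = 95.64
Terminal payoffs (S − K): max(80.25, 0) = 80.25, max(-59.36, 0) = 0
Node 0 (S = 150): V_0 = e^(−0.03)·[0.4221·80.2468 + 0.5779·0.0000] = 32.8698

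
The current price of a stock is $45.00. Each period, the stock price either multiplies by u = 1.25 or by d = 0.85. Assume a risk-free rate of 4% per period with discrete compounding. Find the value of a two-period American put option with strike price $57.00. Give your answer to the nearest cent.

Risk-neutral probability p = (1 + 0.04 − 0.85)/(1.25 − 0.85) = 0.1900/0.4000 = 0.4750
Terminal stock prices: S_uu = 70.31, S_ud = 47.81, S_dd = 32.51
Terminal payoffs (K − S): max(-13.31, 0) = 0, max(9.188, 0) = 9.188, max(24.49, 0) = 24.49
Node u (S = 56.25): continuation = 1/1.04·[0.4750·0.0000 + 0.5250·9.1875] = 4.6379; exercise value = 0.7500 ≤ continuation, so V_u = 4.6379
Node d (S = 38.25): continuation = 1/1.04·[0.4750·9.1875 + 0.5250·24.4875] = 16.5577; exercise value = 18.7500 > continuation, so V_d = 18.7500 (exercise)
Node 0 (S = 45): continuation = 1/1.04·[0.4750·4.6379 + 0.5250·18.7500] = 11.5834; exercise value = 12.0000 > continuation, so V_0 = 12.0000 (exercise)

$12.00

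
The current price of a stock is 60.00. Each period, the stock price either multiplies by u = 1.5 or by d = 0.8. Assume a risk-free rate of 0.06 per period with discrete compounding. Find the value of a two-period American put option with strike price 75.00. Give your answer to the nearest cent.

Risk-neutral probability p = (1 + 0.06 − 0.8)/(1.5 − 0.8) = 0.2600/0.7000 = 0.3714
Terminal stock prices: S_uu = 135, S_ud = 72, S_dd = 38.4
Terminal payoffs (K − S): max(-60, 0) = 0, max(3, 0) = 3, max(36.6, 0) = 36.6
Node u (S = 90): continuation = 1/1.06·[0.3714·0.0000 + 0.6286·3.0000] = 1.7790; exercise value = 0.0000 ≤ continuation, so V_u = 1.7790
Node d (S = 48): continuation = 1/1.06·[0.3714·3.0000 + 0.6286·36.6000] = 22.7547; exercise value = 27.0000 > continuation, so V_d = 27.0000 (exercise)
Node 0 (S = 60): continuation = 1/1.06·[0.3714·1.7790 + 0.6286·27.0000] = 16.6341; exercise value = 15.0000 ≤ continuation, so V_0 = 16.6341

16.63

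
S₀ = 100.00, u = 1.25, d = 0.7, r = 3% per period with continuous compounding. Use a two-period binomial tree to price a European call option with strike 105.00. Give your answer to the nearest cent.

Risk-neutral probability p = (e^0.03 − 0.7)/(1.25 − 0.7) = 0.3305/0.5500 = 0.6008
Terminal stock prices: S_uu = 156.2, S_ud = 87.5, S_dd = 49
Terminal payoffs (S − K): max(51.25, 0) = 51.25, max(-17.5, 0) = 0, max(-56, 0) = 0
Node u (S = 125): V_u = e^(−0.03)·[0.6008·51.2500 + 0.3992·0.0000] = 29.8823
Node d (S = 70): V_d = e^(−0.03)·[0.6008·0.0000 + 0.3992·0.0000] = 0.0000
Node 0 (S = 100): V_0 = e^(−0.03)·[0.6008·29.8823 + 0.3992·0.0000] = 17.4235

17.42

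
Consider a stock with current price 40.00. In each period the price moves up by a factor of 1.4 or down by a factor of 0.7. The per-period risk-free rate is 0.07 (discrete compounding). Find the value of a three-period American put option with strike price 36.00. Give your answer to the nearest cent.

Risk-neutral probability p = (1 + 0.07 − 0.7)/(1.4 − 0.7) = 0.3700/0.7000 = 0.5286
Terminal stock prices: S_uuu = 109.8, S_uud = 54.88, S_udd = 27.44, S_ddd = 13.72
Terminal payoffs (K − S): max(-73.76, 0) = 0, max(-18.88, 0) = 0, max(8.56, 0) = 8.56, max(22.28, 0) = 22.28
Node uu (S = 78.4): continuation = 1/1.07·[0.5286·0.0000 + 0.4714·0.0000] = 0.0000; exercise value = 0.0000 ≤ continuation, so V_uu = 0.0000
Node ud (S = 39.2): continuation = 1/1.07·[0.5286·0.0000 + 0.4714·8.5600] = 3.7714; exercise value = 0.0000 ≤ continuation, so V_ud = 3.7714
Node dd (S = 19.6): continuation = 1/1.07·[0.5286·8.5600 + 0.4714·22.2800] = 14.0449; exercise value = 16.4000 > continuation, so V_dd = 16.4000 (exercise)
Node u (S = 56): continuation = 1/1.07·[0.5286·0.0000 + 0.4714·3.7714] = 1.6616; exercise value = 0.0000 ≤ continuation, so V_u = 1.6616
Node d (S = 28): continuation = 1/1.07·[0.5286·3.7714 + 0.4714·16.4000] = 9.0887; exercise value = 8.0000 ≤ continuation, so V_d = 9.0887
Node 0 (S = 40): continuation = 1/1.07·[0.5286·1.6616 + 0.4714·9.0887] = 4.8252; exercise value = 0.0000 ≤ continuation, so V_0 = 4.8252

4.83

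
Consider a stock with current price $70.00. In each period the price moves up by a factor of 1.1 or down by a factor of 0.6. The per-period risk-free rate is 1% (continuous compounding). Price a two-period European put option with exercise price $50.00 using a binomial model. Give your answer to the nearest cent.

Risk-neutral probability p = (e^0.01 − 0.6)/(1.1 − 0.6) = 0.4101/0.5000 = 0.8201
Terminal stock prices: S_uu = 84.7, S_ud = 46.2, S_dd = 25.2
Terminal payoffs (K − S): max(-34.7, 0) = 0, max(3.8, 0) = 3.8, max(24.8, 0) = 24.8
Node u (S = 77): V_u = e^(−0.01)·[0.8201·0.0000 + 0.1799·3.8000] = 0.6768
Node d (S = 42): V_d = e^(−0.01)·[0.8201·3.8000 + 0.1799·24.8000] = 7.5025
Node 0 (S = 70): V_0 = e^(−0.01)·[0.8201·0.6768 + 0.1799·7.5025] = 1.8858

$1.89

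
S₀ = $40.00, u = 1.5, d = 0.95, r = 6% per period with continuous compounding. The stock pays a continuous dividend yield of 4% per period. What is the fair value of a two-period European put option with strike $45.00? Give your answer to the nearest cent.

$6.01

Per-period risk-free factor R = e^0.06 = 1.0618; dividend-adjusted growth = e^(0.06−0.04) = 1.0202.
Risk-neutral probability p = (1.0202 − 0.95)/(1.5 − 0.95) = 0.0702/0.5500 = 0.1276
Terminal stock prices: S_uu = 90, S_ud = 57, S_dd = 36.1
Terminal payoffs (K − S): max(-45, 0) = 0, max(-12, 0) = 0, max(8.9, 0) = 8.9
Node u (S = 60): V_u = e^(−0.06)·[0.1276·0.0000 + 0.8724·0.0000] = 0.0000
Node d (S = 38): V_d = e^(−0.06)·[0.1276·0.0000 + 0.8724·8.9000] = 7.3119
Node 0 (S = 40): V_0 = e^(−0.06)·[0.1276·0.0000 + 0.8724·7.3119] = 6.0071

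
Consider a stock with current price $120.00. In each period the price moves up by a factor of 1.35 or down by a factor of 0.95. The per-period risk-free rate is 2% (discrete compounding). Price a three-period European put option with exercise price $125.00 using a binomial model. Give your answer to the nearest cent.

$11.70

Risk-neutral probability p = (1 + 0.02 − 0.95)/(1.35 − 0.95) = 0.0700/0.4000 = 0.1750
Terminal stock prices: S_uuu = 295.2, S_uud = 207.8, S_udd = 146.2, S_ddd = 102.9
Terminal payoffs (K − S): max(-170.2, 0) = 0, max(-82.77, 0) = 0, max(-21.2, 0) = 0, max(22.12, 0) = 22.12
Node uu (S = 218.7): V_uu = 1/1.02·[0.1750·0.0000 + 0.8250·0.0000] = 0.0000
Node ud (S = 153.9): V_ud = 1/1.02·[0.1750·0.0000 + 0.8250·0.0000] = 0.0000
Node dd (S = 108.3): V_dd = 1/1.02·[0.1750·0.0000 + 0.8250·22.1150] = 17.8871
Node u (S = 162): V_u = 1/1.02·[0.1750·0.0000 + 0.8250·0.0000] = 0.0000
Node d (S = 114): V_d = 1/1.02·[0.1750·0.0000 + 0.8250·17.8871] = 14.4675
Node 0 (S = 120): V_0 = 1/1.02·[0.1750·0.0000 + 0.8250·14.4675] = 11.7017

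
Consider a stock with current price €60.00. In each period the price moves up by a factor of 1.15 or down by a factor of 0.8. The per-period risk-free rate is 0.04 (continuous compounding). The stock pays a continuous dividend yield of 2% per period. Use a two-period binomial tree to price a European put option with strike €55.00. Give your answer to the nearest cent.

€2.11

Per-period risk-free factor R = e^0.04 = 1.0408; dividend-adjusted growth = e^(0.04−0.02) = 1.0202.
Risk-neutral probability p = (1.0202 − 0.8)/(1.15 − 0.8) = 0.2202/0.3500 = 0.6291
Terminal stock prices: S_uu = 79.35, S_ud = 55.2, S_dd = 38.4
Terminal payoffs (K − S): max(-24.35, 0) = 0, max(-0.2, 0) = 0, max(16.6, 0) = 16.6
Node u (S = 69): V_u = e^(−0.04)·[0.6291·0.0000 + 0.3709·0.0000] = 0.0000
Node d (S = 48): V_d = e^(−0.04)·[0.6291·0.0000 + 0.3709·16.6000] = 5.9148
Node 0 (S = 60): V_0 = e^(−0.04)·[0.6291·0.0000 + 0.3709·5.9148] = 2.1075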